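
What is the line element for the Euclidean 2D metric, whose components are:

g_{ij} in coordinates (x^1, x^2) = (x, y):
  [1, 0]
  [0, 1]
ds^2 = g_{ij} dx^i dx^j; only the non-zero components contribute.
ds^2 = dx^2 + dy^2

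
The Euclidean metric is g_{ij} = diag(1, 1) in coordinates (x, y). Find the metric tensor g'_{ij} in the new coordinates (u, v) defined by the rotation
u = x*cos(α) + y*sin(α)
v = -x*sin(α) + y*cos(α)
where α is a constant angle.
Invert the transformation: x = u*cos(α) - v*sin(α), y = u*sin(α) + v*cos(α)
g'_{ij} = (∂x^k/∂x'^i)(∂x^l/∂x'^j) g_{kl}; with g_{kl} = δ_{kl} this is Σ_k (∂x^k/∂x'^i)(∂x^k/∂x'^j).
Jacobian: ∂x/∂u = cos(α), ∂x/∂v = -sin(α), ∂y/∂u = sin(α), ∂y/∂v = cos(α)
g'_{uu} = (cos(α))(cos(α)) + (sin(α))(sin(α)) = 1
g'_{uv} = (cos(α))(-sin(α)) + (sin(α))(cos(α)) = 0
g'_{vv} = (-sin(α))(-sin(α)) + (cos(α))(cos(α)) = 1
g'_{ij} = diag(1, 1)
The Euclidean metric is invariant under rotations.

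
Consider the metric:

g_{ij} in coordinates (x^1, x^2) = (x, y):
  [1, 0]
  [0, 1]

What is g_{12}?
With x^1 = x, x^2 = y, g_{12} = g_{xy} is the row-1, column-2 entry of the matrix.
g_{12} = 0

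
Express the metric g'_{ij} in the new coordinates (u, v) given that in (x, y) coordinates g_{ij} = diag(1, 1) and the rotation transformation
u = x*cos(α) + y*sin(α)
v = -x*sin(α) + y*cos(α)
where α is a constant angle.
Invert the transformation: x = u*cos(α) - v*sin(α), y = u*sin(α) + v*cos(α)
g'_{ij} = (∂x^k/∂x'^i)(∂x^l/∂x'^j) g_{kl}; with g_{kl} = δ_{kl} this is Σ_k (∂x^k/∂x'^i)(∂x^k/∂x'^j).
Jacobian: ∂x/∂u = cos(α), ∂x/∂v = -sin(α), ∂y/∂u = sin(α), ∂y/∂v = cos(α)
g'_{uu} = (cos(α))(cos(α)) + (sin(α))(sin(α)) = 1
g'_{uv} = (cos(α))(-sin(α)) + (sin(α))(cos(α)) = 0
g'_{vv} = (-sin(α))(-sin(α)) + (cos(α))(cos(α)) = 1
g'_{ij} = diag(1, 1)
The Euclidean metric is invariant under rotations.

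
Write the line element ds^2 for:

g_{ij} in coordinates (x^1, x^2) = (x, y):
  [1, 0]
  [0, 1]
ds^2 = g_{ij} dx^i dx^j; only the non-zero components contribute.
ds^2 = dx^2 + dy^2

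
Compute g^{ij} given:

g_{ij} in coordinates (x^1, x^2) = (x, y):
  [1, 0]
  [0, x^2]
The metric is diagonal, so g^{ij} is diagonal with entries 1/g_{ii}: diag(1, 1/(x^2)).
g^{ij}:
  [1, 0]
  [0, 1/x^2]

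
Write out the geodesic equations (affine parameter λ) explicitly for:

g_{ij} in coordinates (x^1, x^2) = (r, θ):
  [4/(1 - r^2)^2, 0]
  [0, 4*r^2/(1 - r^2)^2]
Geodesic equation: d^2x^k/dλ^2 + Γ^k_{ij} (dx^i/dλ)(dx^j/dλ) = 0.
Non-zero Christoffel symbols:
Γ^r_{r r} = 2*r/(1 - r^2)
Γ^r_{θ θ} = (r^3 + r)/(r^2 - 1)
Γ^θ_{r θ} = (-r^2 - 1)/(r^3 - r)
Substituting (the symmetric pair Γ^k_{ij}, Γ^k_{ji} combines into a factor 2):
d^2r/dλ^2 + (2*r/(1 - r^2)) (dr/dλ)^2 + ((r^3 + r)/(r^2 - 1)) (dθ/dλ)^2 = 0
d^2θ/dλ^2 + ((-2*r^2 - 2)/(r^3 - r)) (dr/dλ)(dθ/dλ) = 0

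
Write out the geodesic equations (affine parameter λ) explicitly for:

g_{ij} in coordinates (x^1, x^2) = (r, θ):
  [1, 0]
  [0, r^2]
Geodesic equation: d^2x^k/dλ^2 + Γ^k_{ij} (dx^i/dλ)(dx^j/dλ) = 0.
Non-zero Christoffel symbols:
Γ^r_{θ θ} = -r
Γ^θ_{r θ} = 1/r
Substituting (the symmetric pair Γ^k_{ij}, Γ^k_{ji} combines into a factor 2):
d^2r/dλ^2 - r (dθ/dλ)^2 = 0
d^2θ/dλ^2 + (2/r) (dr/dλ)(dθ/dλ) = 0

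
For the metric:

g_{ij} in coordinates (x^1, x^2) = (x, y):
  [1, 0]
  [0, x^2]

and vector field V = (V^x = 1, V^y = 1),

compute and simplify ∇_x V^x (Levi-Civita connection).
Non-zero Christoffel symbols:
Γ^x_{y y} = -x
Γ^y_{x y} = 1/x
∇_x V^x = ∂_x V^x + Γ^x_{x j} V^j
  = (0) + (0)(1) + (0)(1)
  = 0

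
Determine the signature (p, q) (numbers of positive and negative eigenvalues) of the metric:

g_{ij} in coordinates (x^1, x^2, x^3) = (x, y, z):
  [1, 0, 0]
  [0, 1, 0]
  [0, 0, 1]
The metric is diagonal, so its eigenvalues are the diagonal entries: 1, 1, 1 (at a generic point, where coordinate-dependent entries are positive).
3 positive, 0 negative.
(3, 0) - Riemannian (positive definite)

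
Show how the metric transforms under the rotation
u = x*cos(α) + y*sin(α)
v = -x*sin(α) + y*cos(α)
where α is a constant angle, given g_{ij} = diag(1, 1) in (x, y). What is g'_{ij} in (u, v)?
Invert the transformation: x = u*cos(α) - v*sin(α), y = u*sin(α) + v*cos(α)
g'_{ij} = (∂x^k/∂x'^i)(∂x^l/∂x'^j) g_{kl}; with g_{kl} = δ_{kl} this is Σ_k (∂x^k/∂x'^i)(∂x^k/∂x'^j).
Jacobian: ∂x/∂u = cos(α), ∂x/∂v = -sin(α), ∂y/∂u = sin(α), ∂y/∂v = cos(α)
g'_{uu} = (cos(α))(cos(α)) + (sin(α))(sin(α)) = 1
g'_{uv} = (cos(α))(-sin(α)) + (sin(α))(cos(α)) = 0
g'_{vv} = (-sin(α))(-sin(α)) + (cos(α))(cos(α)) = 1
g'_{ij} = diag(1, 1)
The Euclidean metric is invariant under rotations.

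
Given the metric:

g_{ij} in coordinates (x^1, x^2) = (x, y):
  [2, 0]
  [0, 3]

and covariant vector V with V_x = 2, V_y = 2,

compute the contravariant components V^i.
Inverse metric (diagonal): g^{xx} = 1/2, g^{yy} = 1/3
V^i = g^{ij} V_j:
V^x = (1/2)(2) + (0)(2) = 1
V^y = (0)(2) + (1/3)(2) = 2/3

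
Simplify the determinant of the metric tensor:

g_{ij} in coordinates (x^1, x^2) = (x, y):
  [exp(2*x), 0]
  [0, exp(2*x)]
For a 2×2 metric: det(g) = g_{11}·g_{22} - g_{12}·g_{21}
= (exp(2*x))·(exp(2*x)) - (0)·(0)
= exp(4*x) - 0
det(g) = exp(4*x)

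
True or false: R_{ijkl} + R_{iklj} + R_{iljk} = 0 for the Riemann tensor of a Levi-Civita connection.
This is the first (algebraic) Bianchi identity.
True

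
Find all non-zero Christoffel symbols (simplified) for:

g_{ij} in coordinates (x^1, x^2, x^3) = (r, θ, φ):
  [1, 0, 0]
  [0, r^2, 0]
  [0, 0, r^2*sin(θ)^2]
Using Γ^k_{ij} = (1/2) g^{km} (∂_i g_{mj} + ∂_j g_{mi} - ∂_m g_{ij}); the metric is diagonal, so only the m = k term contributes.
Non-zero symbols (using the symmetry Γ^k_{ij} = Γ^k_{ji}):
Γ^r_{θ θ} = (1/2) g^{rr} (∂_θ g_{rθ} + ∂_θ g_{rθ} - ∂_r g_{θθ}) = (1/2)(1)((0) + (0) - (2*r)) = -r
Γ^r_{φ φ} = (1/2) g^{rr} (∂_φ g_{rφ} + ∂_φ g_{rφ} - ∂_r g_{φφ}) = (1/2)(1)((0) + (0) - (2*r*sin(θ)^2)) = -r*sin(θ)^2
Γ^θ_{r θ} = (1/2) g^{θθ} (∂_r g_{θθ} + ∂_θ g_{θr} - ∂_θ g_{rθ}) = (1/2)(1/r^2)((2*r) + (0) - (0)) = 1/r
Γ^θ_{φ φ} = (1/2) g^{θθ} (∂_φ g_{θφ} + ∂_φ g_{θφ} - ∂_θ g_{φφ}) = (1/2)(1/r^2)((0) + (0) - (r^2*sin(2*θ))) = -sin(2*θ)/2
Γ^φ_{r φ} = (1/2) g^{φφ} (∂_r g_{φφ} + ∂_φ g_{φr} - ∂_φ g_{rφ}) = (1/2)(1/(r^2*sin(θ)^2))((2*r*sin(θ)^2) + (0) - (0)) = 1/r
Γ^φ_{θ φ} = (1/2) g^{φφ} (∂_θ g_{φφ} + ∂_φ g_{φθ} - ∂_φ g_{θφ}) = (1/2)(1/(r^2*sin(θ)^2))((r^2*sin(2*θ)) + (0) - (0)) = 1/tan(θ)
All other Christoffel symbols are zero.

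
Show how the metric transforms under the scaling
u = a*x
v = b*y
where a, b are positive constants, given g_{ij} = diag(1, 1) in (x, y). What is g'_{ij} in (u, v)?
Invert the transformation: x = u/a, y = v/b
g'_{ij} = (∂x^k/∂x'^i)(∂x^l/∂x'^j) g_{kl}; with g_{kl} = δ_{kl} this is Σ_k (∂x^k/∂x'^i)(∂x^k/∂x'^j).
Jacobian: ∂x/∂u = 1/a, ∂x/∂v = 0, ∂y/∂u = 0, ∂y/∂v = 1/b
g'_{uu} = (1/a)(1/a) + (0)(0) = 1/a^2
g'_{uv} = (1/a)(0) + (0)(1/b) = 0
g'_{vv} = (0)(0) + (1/b)(1/b) = 1/b^2
g'_{ij} = diag(1/a^2, 1/b^2)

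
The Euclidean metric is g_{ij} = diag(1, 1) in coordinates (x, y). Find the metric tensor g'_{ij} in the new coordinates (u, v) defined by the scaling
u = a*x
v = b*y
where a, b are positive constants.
Invert the transformation: x = u/a, y = v/b
g'_{ij} = (∂x^k/∂x'^i)(∂x^l/∂x'^j) g_{kl}; with g_{kl} = δ_{kl} this is Σ_k (∂x^k/∂x'^i)(∂x^k/∂x'^j).
Jacobian: ∂x/∂u = 1/a, ∂x/∂v = 0, ∂y/∂u = 0, ∂y/∂v = 1/b
g'_{uu} = (1/a)(1/a) + (0)(0) = 1/a^2
g'_{uv} = (1/a)(0) + (0)(1/b) = 0
g'_{vv} = (0)(0) + (1/b)(1/b) = 1/b^2
g'_{ij} = diag(1/a^2, 1/b^2)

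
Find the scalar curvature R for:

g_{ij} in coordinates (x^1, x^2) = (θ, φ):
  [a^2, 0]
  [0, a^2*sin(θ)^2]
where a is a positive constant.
Non-zero Christoffel symbols (Γ^k_{ij} = Γ^k_{ji}):
Γ^θ_{φ φ} = -sin(2*θ)/2
Γ^φ_{θ φ} = 1/tan(θ)
Ricci tensor (R_{ij} = R^k_{ikj}): R_{θθ} = 1, R_{θφ} = 0, R_{φφ} = sin(θ)^2
Inverse metric: g^{θθ} = 1/a^2, g^{φφ} = 1/(a^2*sin(θ)^2)
R = g^{ij} R_{ij} = (1/a^2)(1) + (1/(a^2*sin(θ)^2))(sin(θ)^2) = 2/a^2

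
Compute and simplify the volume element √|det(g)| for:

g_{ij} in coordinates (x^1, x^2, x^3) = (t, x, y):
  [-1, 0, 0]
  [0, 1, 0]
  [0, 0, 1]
det(g) = -1
√|det(g)| = 1
Volume element: dV = 1 dt dx dy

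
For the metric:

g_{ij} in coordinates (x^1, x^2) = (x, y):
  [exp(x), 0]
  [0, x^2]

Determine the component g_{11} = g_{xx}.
With x^1 = x, x^2 = y, g_{11} = g_{xx} is the row-1, column-1 entry of the matrix.
g_{11} = exp(x)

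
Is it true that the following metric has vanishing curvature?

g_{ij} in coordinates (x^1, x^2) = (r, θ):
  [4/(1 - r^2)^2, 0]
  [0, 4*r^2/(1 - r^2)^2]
Non-zero Christoffel symbols:
Γ^r_{r r} = 2*r/(1 - r^2)
Γ^r_{θ θ} = (r^3 + r)/(r^2 - 1)
Γ^θ_{r θ} = (-r^2 - 1)/(r^3 - r)
Ricci tensor: R_{rr} = -4/(r^2 - 1)^2, R_{rθ} = 0, R_{θθ} = -4*r^2/(r^2 - 1)^2
The Ricci tensor is non-zero, so the Riemann tensor is non-zero: not flat.
No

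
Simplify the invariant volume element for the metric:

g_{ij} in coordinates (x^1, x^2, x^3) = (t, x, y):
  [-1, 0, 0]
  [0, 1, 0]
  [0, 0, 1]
det(g) = -1
√|det(g)| = 1
Volume element: dV = 1 dt dx dy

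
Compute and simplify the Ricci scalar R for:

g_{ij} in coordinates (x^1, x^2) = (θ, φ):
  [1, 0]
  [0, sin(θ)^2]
Non-zero Christoffel symbols (Γ^k_{ij} = Γ^k_{ji}):
Γ^θ_{φ φ} = -sin(2*θ)/2
Γ^φ_{θ φ} = 1/tan(θ)
Ricci tensor (R_{ij} = R^k_{ikj}): R_{θθ} = 1, R_{θφ} = 0, R_{φφ} = sin(θ)^2
Inverse metric: g^{θθ} = 1, g^{φφ} = 1/sin(θ)^2
R = g^{ij} R_{ij} = (1)(1) + (1/sin(θ)^2)(sin(θ)^2) = 2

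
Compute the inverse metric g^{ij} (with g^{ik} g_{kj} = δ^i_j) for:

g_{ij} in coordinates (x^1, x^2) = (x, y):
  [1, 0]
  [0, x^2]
The metric is diagonal, so g^{ij} is diagonal with entries 1/g_{ii}: diag(1, 1/(x^2)).
g^{ij}:
  [1, 0]
  [0, 1/x^2]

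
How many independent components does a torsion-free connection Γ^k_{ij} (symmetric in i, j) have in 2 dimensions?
Γ^k_{ij} has n choices for the upper index and n(n+1)/2 independent symmetric lower index pairs.
Total = 2 × 2×3/2 = 2 × 3 = 6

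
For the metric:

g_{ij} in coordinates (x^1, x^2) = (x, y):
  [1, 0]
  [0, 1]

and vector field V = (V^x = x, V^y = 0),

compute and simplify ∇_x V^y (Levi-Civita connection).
All Christoffel symbols are zero.
∇_x V^y = ∂_x V^y + Γ^y_{x j} V^j
  = (0) + (0)(x) + (0)(0)
  = 0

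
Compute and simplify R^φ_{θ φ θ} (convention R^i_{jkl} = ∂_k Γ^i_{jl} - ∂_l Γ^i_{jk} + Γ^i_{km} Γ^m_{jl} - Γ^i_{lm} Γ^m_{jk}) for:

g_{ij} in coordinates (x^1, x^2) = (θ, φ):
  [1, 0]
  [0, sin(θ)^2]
Non-zero Christoffel symbols (Γ^k_{ij} = Γ^k_{ji}):
Γ^θ_{φ φ} = -sin(2*θ)/2
Γ^φ_{θ φ} = 1/tan(θ)
R^φ_{θ φ θ} = ∂_φ Γ^φ_{θ θ} - ∂_θ Γ^φ_{θ φ} + Γ^φ_{φ m} Γ^m_{θ θ} - Γ^φ_{θ m} Γ^m_{θ φ}
  = (0) - (-1/sin(θ)^2) + (0) - (1/tan(θ)^2) = 1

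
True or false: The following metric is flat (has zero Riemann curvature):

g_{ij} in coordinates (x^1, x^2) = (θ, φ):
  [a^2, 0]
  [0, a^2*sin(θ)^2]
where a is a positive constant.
Non-zero Christoffel symbols:
Γ^θ_{φ φ} = -sin(2*θ)/2
Γ^φ_{θ φ} = 1/tan(θ)
Ricci tensor: R_{θθ} = 1, R_{θφ} = 0, R_{φφ} = sin(θ)^2
The Ricci tensor is non-zero, so the Riemann tensor is non-zero: not flat.
False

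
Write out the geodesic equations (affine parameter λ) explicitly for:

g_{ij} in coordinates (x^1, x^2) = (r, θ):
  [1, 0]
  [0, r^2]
Geodesic equation: d^2x^k/dλ^2 + Γ^k_{ij} (dx^i/dλ)(dx^j/dλ) = 0.
Non-zero Christoffel symbols:
Γ^r_{θ θ} = -r
Γ^θ_{r θ} = 1/r
Substituting (the symmetric pair Γ^k_{ij}, Γ^k_{ji} combines into a factor 2):
d^2r/dλ^2 - r (dθ/dλ)^2 = 0
d^2θ/dλ^2 + (2/r) (dr/dλ)(dθ/dλ) = 0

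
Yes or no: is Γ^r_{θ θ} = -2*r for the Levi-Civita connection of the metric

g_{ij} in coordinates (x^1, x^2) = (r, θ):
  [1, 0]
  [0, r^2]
Γ^r_{θ θ} = (1/2) g^{rr} (∂_θ g_{rθ} + ∂_θ g_{rθ} - ∂_r g_{θθ}) = (1/2)(1)((0) + (0) - (2*r)) = -r
This differs from the proposed value -2*r.
No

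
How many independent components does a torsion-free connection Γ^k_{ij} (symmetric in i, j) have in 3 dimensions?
Γ^k_{ij} has n choices for the upper index and n(n+1)/2 independent symmetric lower index pairs.
Total = 3 × 3×4/2 = 3 × 6 = 18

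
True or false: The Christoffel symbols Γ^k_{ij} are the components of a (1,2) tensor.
Under a change of coordinates Γ picks up an inhomogeneous term ∂²x/∂x'∂x'; e.g. Γ = 0 in Cartesian coordinates but Γ^r_{θθ} = -r in polar coordinates on the same flat plane.
False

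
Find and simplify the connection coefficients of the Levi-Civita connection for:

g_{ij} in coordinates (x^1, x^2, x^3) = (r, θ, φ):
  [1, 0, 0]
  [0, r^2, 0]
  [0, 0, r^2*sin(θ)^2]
Using Γ^k_{ij} = (1/2) g^{km} (∂_i g_{mj} + ∂_j g_{mi} - ∂_m g_{ij}); the metric is diagonal, so only the m = k term contributes.
Non-zero symbols (using the symmetry Γ^k_{ij} = Γ^k_{ji}):
Γ^r_{θ θ} = (1/2) g^{rr} (∂_θ g_{rθ} + ∂_θ g_{rθ} - ∂_r g_{θθ}) = (1/2)(1)((0) + (0) - (2*r)) = -r
Γ^r_{φ φ} = (1/2) g^{rr} (∂_φ g_{rφ} + ∂_φ g_{rφ} - ∂_r g_{φφ}) = (1/2)(1)((0) + (0) - (2*r*sin(θ)^2)) = -r*sin(θ)^2
Γ^θ_{r θ} = (1/2) g^{θθ} (∂_r g_{θθ} + ∂_θ g_{θr} - ∂_θ g_{rθ}) = (1/2)(1/r^2)((2*r) + (0) - (0)) = 1/r
Γ^θ_{φ φ} = (1/2) g^{θθ} (∂_φ g_{θφ} + ∂_φ g_{θφ} - ∂_θ g_{φφ}) = (1/2)(1/r^2)((0) + (0) - (r^2*sin(2*θ))) = -sin(2*θ)/2
Γ^φ_{r φ} = (1/2) g^{φφ} (∂_r g_{φφ} + ∂_φ g_{φr} - ∂_φ g_{rφ}) = (1/2)(1/(r^2*sin(θ)^2))((2*r*sin(θ)^2) + (0) - (0)) = 1/r
Γ^φ_{θ φ} = (1/2) g^{φφ} (∂_θ g_{φφ} + ∂_φ g_{φθ} - ∂_φ g_{θφ}) = (1/2)(1/(r^2*sin(θ)^2))((r^2*sin(2*θ)) + (0) - (0)) = 1/tan(θ)
All other Christoffel symbols are zero.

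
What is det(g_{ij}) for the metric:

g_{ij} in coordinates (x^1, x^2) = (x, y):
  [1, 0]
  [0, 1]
For a 2×2 metric: det(g) = g_{11}·g_{22} - g_{12}·g_{21}
= (1)·(1) - (0)·(0)
= 1 - 0
det(g) = 1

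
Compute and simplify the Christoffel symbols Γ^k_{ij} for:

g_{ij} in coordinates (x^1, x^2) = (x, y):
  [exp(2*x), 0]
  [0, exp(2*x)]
Using Γ^k_{ij} = (1/2) g^{km} (∂_i g_{mj} + ∂_j g_{mi} - ∂_m g_{ij}); the metric is diagonal, so only the m = k term contributes.
Non-zero symbols (using the symmetry Γ^k_{ij} = Γ^k_{ji}):
Γ^x_{x x} = (1/2) g^{xx} (∂_x g_{xx} + ∂_x g_{xx} - ∂_x g_{xx}) = (1/2)(exp(-2*x))((2*exp(2*x)) + (2*exp(2*x)) - (2*exp(2*x))) = 1
Γ^x_{y y} = (1/2) g^{xx} (∂_y g_{xy} + ∂_y g_{xy} - ∂_x g_{yy}) = (1/2)(exp(-2*x))((0) + (0) - (2*exp(2*x))) = -1
Γ^y_{x y} = (1/2) g^{yy} (∂_x g_{yy} + ∂_y g_{yx} - ∂_y g_{xy}) = (1/2)(exp(-2*x))((2*exp(2*x)) + (0) - (0)) = 1
All other Christoffel symbols are zero.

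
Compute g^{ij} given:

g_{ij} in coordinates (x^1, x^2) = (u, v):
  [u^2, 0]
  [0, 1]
The metric is diagonal, so g^{ij} is diagonal with entries 1/g_{ii}: diag(1/(u^2), 1).
g^{ij}:
  [1/u^2, 0]
  [0, 1]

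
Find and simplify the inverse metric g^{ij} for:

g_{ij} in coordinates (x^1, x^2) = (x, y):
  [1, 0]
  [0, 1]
The metric is diagonal, so g^{ij} is diagonal with entries 1/g_{ii}: diag(1, 1).
g^{ij}:
  [1, 0]
  [0, 1]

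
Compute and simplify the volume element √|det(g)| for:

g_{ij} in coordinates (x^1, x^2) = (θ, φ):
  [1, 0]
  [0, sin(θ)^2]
det(g) = sin(θ)^2
√|det(g)| = sin(θ) (taking 0 < θ < π so that |sin(θ)| = sin(θ))
Volume element: dV = sin(θ) dθ dφ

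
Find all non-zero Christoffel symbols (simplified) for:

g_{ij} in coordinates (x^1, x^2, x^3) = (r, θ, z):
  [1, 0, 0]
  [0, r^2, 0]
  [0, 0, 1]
Using Γ^k_{ij} = (1/2) g^{km} (∂_i g_{mj} + ∂_j g_{mi} - ∂_m g_{ij}); the metric is diagonal, so only the m = k term contributes.
Non-zero symbols (using the symmetry Γ^k_{ij} = Γ^k_{ji}):
Γ^r_{θ θ} = (1/2) g^{rr} (∂_θ g_{rθ} + ∂_θ g_{rθ} - ∂_r g_{θθ}) = (1/2)(1)((0) + (0) - (2*r)) = -r
Γ^θ_{r θ} = (1/2) g^{θθ} (∂_r g_{θθ} + ∂_θ g_{θr} - ∂_θ g_{rθ}) = (1/2)(1/r^2)((2*r) + (0) - (0)) = 1/r
All other Christoffel symbols are zero.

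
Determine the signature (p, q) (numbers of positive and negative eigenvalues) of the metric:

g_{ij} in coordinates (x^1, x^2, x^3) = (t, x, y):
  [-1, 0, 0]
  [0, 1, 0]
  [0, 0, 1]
The metric is diagonal, so its eigenvalues are the diagonal entries: -1, 1, 1 (at a generic point, where coordinate-dependent entries are positive).
2 positive, 1 negative.
(2, 1) - Lorentzian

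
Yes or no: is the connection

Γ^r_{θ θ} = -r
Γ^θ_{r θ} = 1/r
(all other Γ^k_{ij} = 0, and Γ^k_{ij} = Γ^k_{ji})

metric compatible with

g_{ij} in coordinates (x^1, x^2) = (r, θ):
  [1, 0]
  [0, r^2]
Using ∇_k g_{ij} = ∂_k g_{ij} - Γ^m_{ki} g_{mj} - Γ^m_{kj} g_{im}:
e.g. ∇_r g_{θθ} = (2*r) - (r) - (r) = 0
Every component ∇_k g_{ij} vanishes: the connection is metric compatible.
Yes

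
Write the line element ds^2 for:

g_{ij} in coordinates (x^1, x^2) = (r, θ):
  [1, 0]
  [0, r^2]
ds^2 = g_{ij} dx^i dx^j; only the non-zero components contribute.
ds^2 = dr^2 + r^2 dθ^2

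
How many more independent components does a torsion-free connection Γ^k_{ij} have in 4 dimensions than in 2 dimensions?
Independent components in n dimensions: n × n(n+1)/2 = n^2(n+1)/2.
4D: 4 × 10 = 40
2D: 2 × 3 = 6
Difference = 40 - 6 = 34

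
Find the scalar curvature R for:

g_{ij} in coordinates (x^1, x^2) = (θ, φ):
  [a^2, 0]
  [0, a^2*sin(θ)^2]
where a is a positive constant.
Non-zero Christoffel symbols (Γ^k_{ij} = Γ^k_{ji}):
Γ^θ_{φ φ} = -sin(2*θ)/2
Γ^φ_{θ φ} = 1/tan(θ)
Ricci tensor (R_{ij} = R^k_{ikj}): R_{θθ} = 1, R_{θφ} = 0, R_{φφ} = sin(θ)^2
Inverse metric: g^{θθ} = 1/a^2, g^{φφ} = 1/(a^2*sin(θ)^2)
R = g^{ij} R_{ij} = (1/a^2)(1) + (1/(a^2*sin(θ)^2))(sin(θ)^2) = 2/a^2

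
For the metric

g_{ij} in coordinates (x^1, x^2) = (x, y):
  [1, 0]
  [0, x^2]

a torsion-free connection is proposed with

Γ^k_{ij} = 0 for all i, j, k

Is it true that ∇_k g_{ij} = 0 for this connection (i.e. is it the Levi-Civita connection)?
Using ∇_k g_{ij} = ∂_k g_{ij} - Γ^m_{ki} g_{mj} - Γ^m_{kj} g_{im}:
∇_x g_{yy} = (2*x) - (0) - (0) = 2*x ≠ 0
So the connection is not metric compatible (it is not the Levi-Civita connection).
No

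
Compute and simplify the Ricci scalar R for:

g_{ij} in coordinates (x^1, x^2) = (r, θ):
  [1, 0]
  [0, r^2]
Non-zero Christoffel symbols (Γ^k_{ij} = Γ^k_{ji}):
Γ^r_{θ θ} = -r
Γ^θ_{r θ} = 1/r
Ricci tensor (R_{ij} = R^k_{ikj}): R_{rr} = 0, R_{rθ} = 0, R_{θθ} = 0
Inverse metric: g^{rr} = 1, g^{θθ} = 1/r^2
R = g^{ij} R_{ij} = (1)(0) + (1/r^2)(0) = 0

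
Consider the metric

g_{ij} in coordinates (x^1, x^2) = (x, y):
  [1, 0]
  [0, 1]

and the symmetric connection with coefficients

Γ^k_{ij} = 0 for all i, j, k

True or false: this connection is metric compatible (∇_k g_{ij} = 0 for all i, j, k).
Using ∇_k g_{ij} = ∂_k g_{ij} - Γ^m_{ki} g_{mj} - Γ^m_{kj} g_{im}:
e.g. ∇_y g_{xx} = (0) - (0) - (0) = 0
Every component ∇_k g_{ij} vanishes: the connection is metric compatible.
True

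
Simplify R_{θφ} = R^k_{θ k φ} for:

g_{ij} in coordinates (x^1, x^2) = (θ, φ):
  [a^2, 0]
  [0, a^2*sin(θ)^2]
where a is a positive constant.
Non-zero Christoffel symbols (Γ^k_{ij} = Γ^k_{ji}):
Γ^θ_{φ φ} = -sin(2*θ)/2
Γ^φ_{θ φ} = 1/tan(θ)
R^θ_{θ θ φ} = 0 (a repeated index in an antisymmetric pair)
R^φ_{θ φ φ} = 0 (a repeated index in an antisymmetric pair)
R_{θφ} = R^θ_{θ θ φ} + R^φ_{θ φ φ} = (0) + (0) = 0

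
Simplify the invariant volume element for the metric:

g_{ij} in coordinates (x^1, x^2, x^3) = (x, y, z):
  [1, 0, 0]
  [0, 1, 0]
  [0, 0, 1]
det(g) = 1
√|det(g)| = 1
Volume element: dV = 1 dx dy dz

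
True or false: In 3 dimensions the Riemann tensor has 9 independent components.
n^2(n^2-1)/12 = 9·8/12 = 6 independent components for n = 3.
False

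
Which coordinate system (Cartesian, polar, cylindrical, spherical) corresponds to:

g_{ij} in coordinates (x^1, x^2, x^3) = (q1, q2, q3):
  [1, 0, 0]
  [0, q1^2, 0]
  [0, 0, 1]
The line element ds^2 = dq1^2 + q1^2 dq2^2 + dq3^2 is dr^2 + r^2 dθ^2 + dz^2 with q1 = r, q2 = θ, q3 = z.
cylindrical coordinates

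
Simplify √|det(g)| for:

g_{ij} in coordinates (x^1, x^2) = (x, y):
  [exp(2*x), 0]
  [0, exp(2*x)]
det(g) = exp(4*x)
√|det(g)| = exp(2*x)
Volume element: dV = exp(2*x) dx dy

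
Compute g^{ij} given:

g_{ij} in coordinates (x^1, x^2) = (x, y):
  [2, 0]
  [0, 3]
The metric is diagonal, so g^{ij} is diagonal with entries 1/g_{ii}: diag(1/2, 1/3).
g^{ij}:
  [1/2, 0]
  [0, 1/3]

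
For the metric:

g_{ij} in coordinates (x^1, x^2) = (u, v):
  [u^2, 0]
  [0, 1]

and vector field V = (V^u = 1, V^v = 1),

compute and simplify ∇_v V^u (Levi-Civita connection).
Non-zero Christoffel symbols:
Γ^u_{u u} = 1/u
∇_v V^u = ∂_v V^u + Γ^u_{v j} V^j
  = (0) + (0)(1) + (0)(1)
  = 0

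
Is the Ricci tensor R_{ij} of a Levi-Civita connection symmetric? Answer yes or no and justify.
R_{ij} = R^k_{ikj}; the pair symmetry R_{kilj} = R_{ljki} gives R_{ij} = R_{ji}.
Yes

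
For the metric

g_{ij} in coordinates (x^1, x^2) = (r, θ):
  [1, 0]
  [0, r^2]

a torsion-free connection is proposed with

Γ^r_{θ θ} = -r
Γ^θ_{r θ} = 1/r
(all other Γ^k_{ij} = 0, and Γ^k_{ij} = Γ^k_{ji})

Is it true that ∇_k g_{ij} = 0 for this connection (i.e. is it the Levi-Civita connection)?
Using ∇_k g_{ij} = ∂_k g_{ij} - Γ^m_{ki} g_{mj} - Γ^m_{kj} g_{im}:
e.g. ∇_r g_{θθ} = (2*r) - (r) - (r) = 0
Every component ∇_k g_{ij} vanishes: the connection is metric compatible.
Yes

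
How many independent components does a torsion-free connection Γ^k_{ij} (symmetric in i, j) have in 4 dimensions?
Γ^k_{ij} has n choices for the upper index and n(n+1)/2 independent symmetric lower index pairs.
Total = 4 × 4×5/2 = 4 × 10 = 40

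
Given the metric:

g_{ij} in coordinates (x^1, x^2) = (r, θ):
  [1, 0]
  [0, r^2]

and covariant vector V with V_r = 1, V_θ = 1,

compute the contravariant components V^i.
Inverse metric (diagonal): g^{rr} = 1, g^{θθ} = 1/r^2
V^i = g^{ij} V_j:
V^r = (1)(1) + (0)(1) = 1
V^θ = (0)(1) + (1/r^2)(1) = 1/r^2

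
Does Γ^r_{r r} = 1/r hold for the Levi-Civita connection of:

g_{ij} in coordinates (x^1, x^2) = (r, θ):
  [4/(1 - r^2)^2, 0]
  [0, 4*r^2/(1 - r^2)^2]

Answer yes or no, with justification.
Γ^r_{r r} = (1/2) g^{rr} (∂_r g_{rr} + ∂_r g_{rr} - ∂_r g_{rr}) = (1/2)((1 - r^2)^2/4)((16*r/(1 - r^2)^3) + (16*r/(1 - r^2)^3) - (16*r/(1 - r^2)^3)) = 2*r/(1 - r^2)
This differs from the proposed value 1/r.
No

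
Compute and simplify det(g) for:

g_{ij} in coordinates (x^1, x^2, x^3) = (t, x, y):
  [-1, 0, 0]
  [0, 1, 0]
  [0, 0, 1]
Diagonal metric: det(g) = g_{11}·g_{22}·g_{33}
= (-1)·(1)·(1)
det(g) = -1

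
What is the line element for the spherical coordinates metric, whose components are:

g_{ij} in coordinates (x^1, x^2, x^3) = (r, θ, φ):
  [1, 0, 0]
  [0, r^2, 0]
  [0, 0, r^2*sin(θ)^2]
ds^2 = g_{ij} dx^i dx^j; only the non-zero components contribute.
ds^2 = dr^2 + r^2 dθ^2 + r^2*sin(θ)^2 dφ^2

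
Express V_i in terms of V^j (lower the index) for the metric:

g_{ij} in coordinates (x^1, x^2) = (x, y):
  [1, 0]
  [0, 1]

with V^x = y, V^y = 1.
V_i = g_{ij} V^j:
V_x = (1)(y) + (0)(1) = y
V_y = (0)(y) + (1)(1) = 1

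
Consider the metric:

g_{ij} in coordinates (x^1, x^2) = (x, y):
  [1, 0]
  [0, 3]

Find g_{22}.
With x^1 = x, x^2 = y, g_{22} = g_{yy} is the row-2, column-2 entry of the matrix.
g_{22} = 3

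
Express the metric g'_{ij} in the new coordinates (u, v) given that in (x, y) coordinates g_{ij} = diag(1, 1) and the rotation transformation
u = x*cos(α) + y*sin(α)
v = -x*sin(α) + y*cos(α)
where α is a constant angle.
Invert the transformation: x = u*cos(α) - v*sin(α), y = u*sin(α) + v*cos(α)
g'_{ij} = (∂x^k/∂x'^i)(∂x^l/∂x'^j) g_{kl}; with g_{kl} = δ_{kl} this is Σ_k (∂x^k/∂x'^i)(∂x^k/∂x'^j).
Jacobian: ∂x/∂u = cos(α), ∂x/∂v = -sin(α), ∂y/∂u = sin(α), ∂y/∂v = cos(α)
g'_{uu} = (cos(α))(cos(α)) + (sin(α))(sin(α)) = 1
g'_{uv} = (cos(α))(-sin(α)) + (sin(α))(cos(α)) = 0
g'_{vv} = (-sin(α))(-sin(α)) + (cos(α))(cos(α)) = 1
g'_{ij} = diag(1, 1)
The Euclidean metric is invariant under rotations.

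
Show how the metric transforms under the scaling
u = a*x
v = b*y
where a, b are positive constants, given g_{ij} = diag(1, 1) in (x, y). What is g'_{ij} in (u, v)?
Invert the transformation: x = u/a, y = v/b
g'_{ij} = (∂x^k/∂x'^i)(∂x^l/∂x'^j) g_{kl}; with g_{kl} = δ_{kl} this is Σ_k (∂x^k/∂x'^i)(∂x^k/∂x'^j).
Jacobian: ∂x/∂u = 1/a, ∂x/∂v = 0, ∂y/∂u = 0, ∂y/∂v = 1/b
g'_{uu} = (1/a)(1/a) + (0)(0) = 1/a^2
g'_{uv} = (1/a)(0) + (0)(1/b) = 0
g'_{vv} = (0)(0) + (1/b)(1/b) = 1/b^2
g'_{ij} = diag(1/a^2, 1/b^2)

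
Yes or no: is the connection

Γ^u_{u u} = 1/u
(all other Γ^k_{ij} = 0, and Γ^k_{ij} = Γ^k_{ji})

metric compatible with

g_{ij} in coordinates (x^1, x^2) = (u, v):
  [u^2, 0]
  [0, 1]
Using ∇_k g_{ij} = ∂_k g_{ij} - Γ^m_{ki} g_{mj} - Γ^m_{kj} g_{im}:
e.g. ∇_u g_{uu} = (2*u) - (u) - (u) = 0
Every component ∇_k g_{ij} vanishes: the connection is metric compatible.
Yes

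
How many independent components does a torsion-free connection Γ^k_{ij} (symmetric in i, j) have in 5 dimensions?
Γ^k_{ij} has n choices for the upper index and n(n+1)/2 independent symmetric lower index pairs.
Total = 5 × 5×6/2 = 5 × 15 = 75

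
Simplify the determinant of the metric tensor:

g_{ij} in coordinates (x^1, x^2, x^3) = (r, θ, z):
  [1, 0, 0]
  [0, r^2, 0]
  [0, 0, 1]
Diagonal metric: det(g) = g_{11}·g_{22}·g_{33}
= (1)·(r^2)·(1)
det(g) = r^2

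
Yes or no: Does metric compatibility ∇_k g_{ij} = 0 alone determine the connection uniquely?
One also needs vanishing torsion; metric compatibility plus torsion-freeness singles out the Levi-Civita connection.
No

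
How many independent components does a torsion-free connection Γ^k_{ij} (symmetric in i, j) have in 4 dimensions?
Γ^k_{ij} has n choices for the upper index and n(n+1)/2 independent symmetric lower index pairs.
Total = 4 × 4×5/2 = 4 × 10 = 40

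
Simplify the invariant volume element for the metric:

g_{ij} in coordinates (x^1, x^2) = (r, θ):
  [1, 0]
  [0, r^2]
det(g) = r^2
√|det(g)| = r
Volume element: dV = r dr dθ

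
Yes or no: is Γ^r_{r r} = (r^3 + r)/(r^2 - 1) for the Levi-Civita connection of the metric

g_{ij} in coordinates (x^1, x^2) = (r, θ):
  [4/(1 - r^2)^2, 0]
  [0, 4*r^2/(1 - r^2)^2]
Γ^r_{r r} = (1/2) g^{rr} (∂_r g_{rr} + ∂_r g_{rr} - ∂_r g_{rr}) = (1/2)((1 - r^2)^2/4)((16*r/(1 - r^2)^3) + (16*r/(1 - r^2)^3) - (16*r/(1 - r^2)^3)) = 2*r/(1 - r^2)
This differs from the proposed value (r^3 + r)/(r^2 - 1).
No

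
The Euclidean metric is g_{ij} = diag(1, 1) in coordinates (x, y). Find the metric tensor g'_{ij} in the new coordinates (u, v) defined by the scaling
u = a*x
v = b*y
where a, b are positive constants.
Invert the transformation: x = u/a, y = v/b
g'_{ij} = (∂x^k/∂x'^i)(∂x^l/∂x'^j) g_{kl}; with g_{kl} = δ_{kl} this is Σ_k (∂x^k/∂x'^i)(∂x^k/∂x'^j).
Jacobian: ∂x/∂u = 1/a, ∂x/∂v = 0, ∂y/∂u = 0, ∂y/∂v = 1/b
g'_{uu} = (1/a)(1/a) + (0)(0) = 1/a^2
g'_{uv} = (1/a)(0) + (0)(1/b) = 0
g'_{vv} = (0)(0) + (1/b)(1/b) = 1/b^2
g'_{ij} = diag(1/a^2, 1/b^2)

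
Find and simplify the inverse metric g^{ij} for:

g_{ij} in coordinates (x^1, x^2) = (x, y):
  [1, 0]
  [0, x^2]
The metric is diagonal, so g^{ij} is diagonal with entries 1/g_{ii}: diag(1, 1/(x^2)).
g^{ij}:
  [1, 0]
  [0, 1/x^2]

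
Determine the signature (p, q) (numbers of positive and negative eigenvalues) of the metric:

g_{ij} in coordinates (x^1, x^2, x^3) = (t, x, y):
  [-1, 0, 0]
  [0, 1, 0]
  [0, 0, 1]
The metric is diagonal, so its eigenvalues are the diagonal entries: -1, 1, 1 (at a generic point, where coordinate-dependent entries are positive).
2 positive, 1 negative.
(2, 1) - Lorentzian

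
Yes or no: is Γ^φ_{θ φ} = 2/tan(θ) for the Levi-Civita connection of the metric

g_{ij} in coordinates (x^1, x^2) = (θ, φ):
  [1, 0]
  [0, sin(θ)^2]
Γ^φ_{θ φ} = (1/2) g^{φφ} (∂_θ g_{φφ} + ∂_φ g_{φθ} - ∂_φ g_{θφ}) = (1/2)(1/sin(θ)^2)((sin(2*θ)) + (0) - (0)) = 1/tan(θ)
This differs from the proposed value 2/tan(θ).
No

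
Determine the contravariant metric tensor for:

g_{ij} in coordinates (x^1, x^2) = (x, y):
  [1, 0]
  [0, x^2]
The metric is diagonal, so g^{ij} is diagonal with entries 1/g_{ii}: diag(1, 1/(x^2)).
g^{ij}:
  [1, 0]
  [0, 1/x^2]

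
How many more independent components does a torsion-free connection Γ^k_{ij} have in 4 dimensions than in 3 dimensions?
Independent components in n dimensions: n × n(n+1)/2 = n^2(n+1)/2.
4D: 4 × 10 = 40
3D: 3 × 6 = 18
Difference = 40 - 18 = 22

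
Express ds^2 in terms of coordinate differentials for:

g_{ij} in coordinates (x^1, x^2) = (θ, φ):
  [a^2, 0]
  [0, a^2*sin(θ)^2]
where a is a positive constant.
ds^2 = g_{ij} dx^i dx^j; only the non-zero components contribute.
ds^2 = a^2 dθ^2 + a^2*sin(θ)^2 dφ^2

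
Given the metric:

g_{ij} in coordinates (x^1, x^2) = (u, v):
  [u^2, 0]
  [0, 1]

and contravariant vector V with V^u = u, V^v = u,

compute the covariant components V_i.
V_i = g_{ij} V^j:
V_u = (u^2)(u) + (0)(u) = u^3
V_v = (0)(u) + (1)(u) = u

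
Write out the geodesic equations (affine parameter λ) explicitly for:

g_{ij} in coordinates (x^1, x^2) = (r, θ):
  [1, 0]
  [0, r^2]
Geodesic equation: d^2x^k/dλ^2 + Γ^k_{ij} (dx^i/dλ)(dx^j/dλ) = 0.
Non-zero Christoffel symbols:
Γ^r_{θ θ} = -r
Γ^θ_{r θ} = 1/r
Substituting (the symmetric pair Γ^k_{ij}, Γ^k_{ji} combines into a factor 2):
d^2r/dλ^2 - r (dθ/dλ)^2 = 0
d^2θ/dλ^2 + (2/r) (dr/dλ)(dθ/dλ) = 0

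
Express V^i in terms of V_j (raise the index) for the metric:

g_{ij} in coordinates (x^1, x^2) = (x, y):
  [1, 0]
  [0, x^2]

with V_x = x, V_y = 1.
Inverse metric (diagonal): g^{xx} = 1, g^{yy} = 1/x^2
V^i = g^{ij} V_j:
V^x = (1)(x) + (0)(1) = x
V^y = (0)(x) + (1/x^2)(1) = 1/x^2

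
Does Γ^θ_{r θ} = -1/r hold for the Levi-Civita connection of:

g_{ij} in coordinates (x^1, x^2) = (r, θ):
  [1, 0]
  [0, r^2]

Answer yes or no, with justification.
Γ^θ_{r θ} = (1/2) g^{θθ} (∂_r g_{θθ} + ∂_θ g_{θr} - ∂_θ g_{rθ}) = (1/2)(1/r^2)((2*r) + (0) - (0)) = 1/r
This differs from the proposed value -1/r.
No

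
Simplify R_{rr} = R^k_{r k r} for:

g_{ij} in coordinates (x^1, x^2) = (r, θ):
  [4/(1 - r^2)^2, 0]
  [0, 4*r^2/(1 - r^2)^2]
Non-zero Christoffel symbols (Γ^k_{ij} = Γ^k_{ji}):
Γ^r_{r r} = 2*r/(1 - r^2)
Γ^r_{θ θ} = (r^3 + r)/(r^2 - 1)
Γ^θ_{r θ} = (-r^2 - 1)/(r^3 - r)
R^r_{r r r} = 0 (a repeated index in an antisymmetric pair)
R^θ_{r θ r} = ∂_θ Γ^θ_{r r} - ∂_r Γ^θ_{r θ} + Γ^θ_{θ m} Γ^m_{r r} - Γ^θ_{r m} Γ^m_{r θ}
  = (0) - ((r^4 + 4*r^2 - 1)/(r^3 - r)^2) + (2*(r^2 + 1)/(r^2 - 1)^2) - ((r^2 + 1)^2/(r^3 - r)^2) = -4/(r^2 - 1)^2
R_{rr} = R^r_{r r r} + R^θ_{r θ r} = (0) + (-4/(r^2 - 1)^2) = -4/(r^2 - 1)^2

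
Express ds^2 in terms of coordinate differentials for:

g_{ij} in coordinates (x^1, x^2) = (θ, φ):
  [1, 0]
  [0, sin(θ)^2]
ds^2 = g_{ij} dx^i dx^j; only the non-zero components contribute.
ds^2 = dθ^2 + sin(θ)^2 dφ^2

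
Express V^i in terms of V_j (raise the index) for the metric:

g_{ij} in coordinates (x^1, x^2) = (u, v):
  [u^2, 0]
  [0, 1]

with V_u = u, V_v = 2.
Inverse metric (diagonal): g^{uu} = 1/u^2, g^{vv} = 1
V^i = g^{ij} V_j:
V^u = (1/u^2)(u) + (0)(2) = 1/u
V^v = (0)(u) + (1)(2) = 2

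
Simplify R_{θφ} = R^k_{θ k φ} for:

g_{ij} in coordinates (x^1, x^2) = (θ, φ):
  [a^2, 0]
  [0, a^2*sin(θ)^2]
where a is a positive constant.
Non-zero Christoffel symbols (Γ^k_{ij} = Γ^k_{ji}):
Γ^θ_{φ φ} = -sin(2*θ)/2
Γ^φ_{θ φ} = 1/tan(θ)
R^θ_{θ θ φ} = 0 (a repeated index in an antisymmetric pair)
R^φ_{θ φ φ} = 0 (a repeated index in an antisymmetric pair)
R_{θφ} = R^θ_{θ θ φ} + R^φ_{θ φ φ} = (0) + (0) = 0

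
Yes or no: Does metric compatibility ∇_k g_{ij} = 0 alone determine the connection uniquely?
One also needs vanishing torsion; metric compatibility plus torsion-freeness singles out the Levi-Civita connection.
No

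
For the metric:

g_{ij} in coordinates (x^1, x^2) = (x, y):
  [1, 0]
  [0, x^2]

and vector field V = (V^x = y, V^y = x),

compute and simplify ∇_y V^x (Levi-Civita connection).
Non-zero Christoffel symbols:
Γ^x_{y y} = -x
Γ^y_{x y} = 1/x
∇_y V^x = ∂_y V^x + Γ^x_{y j} V^j
  = (1) + (0)(y) + (-x)(x)
  = 1 - x^2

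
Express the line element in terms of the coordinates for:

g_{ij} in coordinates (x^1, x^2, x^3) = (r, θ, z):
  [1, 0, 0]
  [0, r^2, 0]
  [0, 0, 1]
ds^2 = g_{ij} dx^i dx^j; only the non-zero components contribute.
ds^2 = dr^2 + r^2 dθ^2 + dz^2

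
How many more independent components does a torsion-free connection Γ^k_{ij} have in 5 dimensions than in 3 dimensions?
Independent components in n dimensions: n × n(n+1)/2 = n^2(n+1)/2.
5D: 5 × 15 = 75
3D: 3 × 6 = 18
Difference = 75 - 18 = 57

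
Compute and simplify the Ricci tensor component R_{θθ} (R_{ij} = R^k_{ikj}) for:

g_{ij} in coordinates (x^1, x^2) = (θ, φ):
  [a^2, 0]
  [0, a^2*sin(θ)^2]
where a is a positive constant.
Non-zero Christoffel symbols (Γ^k_{ij} = Γ^k_{ji}):
Γ^θ_{φ φ} = -sin(2*θ)/2
Γ^φ_{θ φ} = 1/tan(θ)
R^θ_{θ θ θ} = 0 (a repeated index in an antisymmetric pair)
R^φ_{θ φ θ} = ∂_φ Γ^φ_{θ θ} - ∂_θ Γ^φ_{θ φ} + Γ^φ_{φ m} Γ^m_{θ θ} - Γ^φ_{θ m} Γ^m_{θ φ}
  = (0) - (-1/sin(θ)^2) + (0) - (1/tan(θ)^2) = 1
R_{θθ} = R^θ_{θ θ θ} + R^φ_{θ φ θ} = (0) + (1) = 1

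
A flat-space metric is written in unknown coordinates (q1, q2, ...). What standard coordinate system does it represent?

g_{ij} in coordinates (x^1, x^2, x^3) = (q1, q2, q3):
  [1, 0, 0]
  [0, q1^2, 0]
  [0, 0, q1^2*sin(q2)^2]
The line element ds^2 = dq1^2 + q1^2 dq2^2 + q1^2 sin(q2)^2 dq3^2 is dr^2 + r^2 dθ^2 + r^2 sin(θ)^2 dφ^2 with q1 = r, q2 = θ, q3 = φ.
spherical coordinates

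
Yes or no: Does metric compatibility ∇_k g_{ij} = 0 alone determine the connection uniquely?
One also needs vanishing torsion; metric compatibility plus torsion-freeness singles out the Levi-Civita connection.
No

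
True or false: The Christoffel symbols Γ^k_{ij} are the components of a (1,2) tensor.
Under a change of coordinates Γ picks up an inhomogeneous term ∂²x/∂x'∂x'; e.g. Γ = 0 in Cartesian coordinates but Γ^r_{θθ} = -r in polar coordinates on the same flat plane.
False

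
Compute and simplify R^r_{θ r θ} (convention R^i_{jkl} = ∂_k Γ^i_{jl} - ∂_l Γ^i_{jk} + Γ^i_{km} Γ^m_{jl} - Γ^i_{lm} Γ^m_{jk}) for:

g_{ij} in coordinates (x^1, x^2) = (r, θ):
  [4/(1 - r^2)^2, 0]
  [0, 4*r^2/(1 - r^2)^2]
Non-zero Christoffel symbols (Γ^k_{ij} = Γ^k_{ji}):
Γ^r_{r r} = 2*r/(1 - r^2)
Γ^r_{θ θ} = (r^3 + r)/(r^2 - 1)
Γ^θ_{r θ} = (-r^2 - 1)/(r^3 - r)
R^r_{θ r θ} = ∂_r Γ^r_{θ θ} - ∂_θ Γ^r_{θ r} + Γ^r_{r m} Γ^m_{θ θ} - Γ^r_{θ m} Γ^m_{θ r}
  = ((r^4 - 4*r^2 - 1)/(r^2 - 1)^2) - (0) + (-2*r^2*(r^2 + 1)/(r^2 - 1)^2) - (-(r^2 + 1)^2/(r^2 - 1)^2) = -4*r^2/(r^2 - 1)^2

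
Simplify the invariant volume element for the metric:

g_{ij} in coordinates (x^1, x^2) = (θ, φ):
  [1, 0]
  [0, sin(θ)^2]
det(g) = sin(θ)^2
√|det(g)| = sin(θ) (taking 0 < θ < π so that |sin(θ)| = sin(θ))
Volume element: dV = sin(θ) dθ dφ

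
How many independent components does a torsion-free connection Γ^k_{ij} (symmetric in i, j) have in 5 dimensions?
Γ^k_{ij} has n choices for the upper index and n(n+1)/2 independent symmetric lower index pairs.
Total = 5 × 5×6/2 = 5 × 15 = 75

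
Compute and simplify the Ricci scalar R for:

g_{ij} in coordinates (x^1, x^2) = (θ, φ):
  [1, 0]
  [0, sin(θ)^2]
Non-zero Christoffel symbols (Γ^k_{ij} = Γ^k_{ji}):
Γ^θ_{φ φ} = -sin(2*θ)/2
Γ^φ_{θ φ} = 1/tan(θ)
Ricci tensor (R_{ij} = R^k_{ikj}): R_{θθ} = 1, R_{θφ} = 0, R_{φφ} = sin(θ)^2
Inverse metric: g^{θθ} = 1, g^{φφ} = 1/sin(θ)^2
R = g^{ij} R_{ij} = (1)(1) + (1/sin(θ)^2)(sin(θ)^2) = 2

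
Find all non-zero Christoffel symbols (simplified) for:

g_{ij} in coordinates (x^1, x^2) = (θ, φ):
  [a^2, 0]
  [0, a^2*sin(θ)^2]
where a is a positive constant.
Using Γ^k_{ij} = (1/2) g^{km} (∂_i g_{mj} + ∂_j g_{mi} - ∂_m g_{ij}); the metric is diagonal, so only the m = k term contributes.
Non-zero symbols (using the symmetry Γ^k_{ij} = Γ^k_{ji}):
Γ^θ_{φ φ} = (1/2) g^{θθ} (∂_φ g_{θφ} + ∂_φ g_{θφ} - ∂_θ g_{φφ}) = (1/2)(1/a^2)((0) + (0) - (a^2*sin(2*θ))) = -sin(2*θ)/2
Γ^φ_{θ φ} = (1/2) g^{φφ} (∂_θ g_{φφ} + ∂_φ g_{φθ} - ∂_φ g_{θφ}) = (1/2)(1/(a^2*sin(θ)^2))((a^2*sin(2*θ)) + (0) - (0)) = 1/tan(θ)
All other Christoffel symbols are zero.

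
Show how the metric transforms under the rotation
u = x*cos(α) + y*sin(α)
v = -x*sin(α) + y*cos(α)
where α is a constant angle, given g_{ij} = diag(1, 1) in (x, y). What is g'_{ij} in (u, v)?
Invert the transformation: x = u*cos(α) - v*sin(α), y = u*sin(α) + v*cos(α)
g'_{ij} = (∂x^k/∂x'^i)(∂x^l/∂x'^j) g_{kl}; with g_{kl} = δ_{kl} this is Σ_k (∂x^k/∂x'^i)(∂x^k/∂x'^j).
Jacobian: ∂x/∂u = cos(α), ∂x/∂v = -sin(α), ∂y/∂u = sin(α), ∂y/∂v = cos(α)
g'_{uu} = (cos(α))(cos(α)) + (sin(α))(sin(α)) = 1
g'_{uv} = (cos(α))(-sin(α)) + (sin(α))(cos(α)) = 0
g'_{vv} = (-sin(α))(-sin(α)) + (cos(α))(cos(α)) = 1
g'_{ij} = diag(1, 1)
The Euclidean metric is invariant under rotations.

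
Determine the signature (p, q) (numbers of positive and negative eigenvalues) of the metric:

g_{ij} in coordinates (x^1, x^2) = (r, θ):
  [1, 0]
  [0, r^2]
The metric is diagonal, so its eigenvalues are the diagonal entries: 1, r^2 (at a generic point, where coordinate-dependent entries are positive).
2 positive, 0 negative.
(2, 0) - Riemannian (positive definite)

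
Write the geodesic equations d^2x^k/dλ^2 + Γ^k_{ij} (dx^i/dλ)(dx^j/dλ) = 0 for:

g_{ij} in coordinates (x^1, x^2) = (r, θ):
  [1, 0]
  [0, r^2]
Geodesic equation: d^2x^k/dλ^2 + Γ^k_{ij} (dx^i/dλ)(dx^j/dλ) = 0.
Non-zero Christoffel symbols:
Γ^r_{θ θ} = -r
Γ^θ_{r θ} = 1/r
Substituting (the symmetric pair Γ^k_{ij}, Γ^k_{ji} combines into a factor 2):
d^2r/dλ^2 - r (dθ/dλ)^2 = 0
d^2θ/dλ^2 + (2/r) (dr/dλ)(dθ/dλ) = 0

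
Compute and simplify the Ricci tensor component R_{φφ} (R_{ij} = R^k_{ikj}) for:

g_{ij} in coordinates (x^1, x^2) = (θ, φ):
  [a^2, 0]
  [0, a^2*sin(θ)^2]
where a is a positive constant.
Non-zero Christoffel symbols (Γ^k_{ij} = Γ^k_{ji}):
Γ^θ_{φ φ} = -sin(2*θ)/2
Γ^φ_{θ φ} = 1/tan(θ)
R^θ_{φ θ φ} = ∂_θ Γ^θ_{φ φ} - ∂_φ Γ^θ_{φ θ} + Γ^θ_{θ m} Γ^m_{φ φ} - Γ^θ_{φ m} Γ^m_{φ θ}
  = (-cos(2*θ)) - (0) + (0) - (-cos(θ)^2) = sin(θ)^2
R^φ_{φ φ φ} = 0 (a repeated index in an antisymmetric pair)
R_{φφ} = R^θ_{φ θ φ} + R^φ_{φ φ φ} = (sin(θ)^2) + (0) = sin(θ)^2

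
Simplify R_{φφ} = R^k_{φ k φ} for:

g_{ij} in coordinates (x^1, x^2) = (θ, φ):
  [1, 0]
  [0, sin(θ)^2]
Non-zero Christoffel symbols (Γ^k_{ij} = Γ^k_{ji}):
Γ^θ_{φ φ} = -sin(2*θ)/2
Γ^φ_{θ φ} = 1/tan(θ)
R^θ_{φ θ φ} = ∂_θ Γ^θ_{φ φ} - ∂_φ Γ^θ_{φ θ} + Γ^θ_{θ m} Γ^m_{φ φ} - Γ^θ_{φ m} Γ^m_{φ θ}
  = (-cos(2*θ)) - (0) + (0) - (-cos(θ)^2) = sin(θ)^2
R^φ_{φ φ φ} = 0 (a repeated index in an antisymmetric pair)
R_{φφ} = R^θ_{φ θ φ} + R^φ_{φ φ φ} = (sin(θ)^2) + (0) = sin(θ)^2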